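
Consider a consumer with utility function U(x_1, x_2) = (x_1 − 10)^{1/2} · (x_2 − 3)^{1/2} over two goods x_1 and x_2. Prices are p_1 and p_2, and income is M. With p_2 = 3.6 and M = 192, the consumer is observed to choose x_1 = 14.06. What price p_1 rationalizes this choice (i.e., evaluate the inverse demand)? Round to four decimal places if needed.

MRS = (x_2−3)/(x_1−10). Tangency with p_1/p_2 gives x_2−3 = (p_1/p_2)·(x_1−10).
After buying the subsistence bundle (10, 3), a share 0.5 of the remaining income goes to x_1: x_1* = 10 + 0.5·(M − 10p_1 − 3p_2)/p_1.
Set x_1* = 14.06 in the demand function and solve for p_1: p_1 = 10.

p_1 = 10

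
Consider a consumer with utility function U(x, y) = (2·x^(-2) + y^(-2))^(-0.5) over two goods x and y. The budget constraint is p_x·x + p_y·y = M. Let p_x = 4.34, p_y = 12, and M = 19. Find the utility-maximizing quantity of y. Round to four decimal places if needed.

MU_x ∝ 2·x^(-3), MU_y ∝ y^(-3), so MRS = 2·(y/x)^(3) = p_x/p_y.
Hence y/x = ((1/2)·p_x/p_y)^(1/(3)), i.e. raised to the 1/3 power.
Substitute y = (y/x)·x into the budget: x* = M/(p_x + p_y·(y/x)).
Numerically y/x = 0.565492, so x* = 19/(4.34 + 12·0.565492) = 1.7077 and y* = 0.565492·1.7077 = 0.9657.

y* = 0.9657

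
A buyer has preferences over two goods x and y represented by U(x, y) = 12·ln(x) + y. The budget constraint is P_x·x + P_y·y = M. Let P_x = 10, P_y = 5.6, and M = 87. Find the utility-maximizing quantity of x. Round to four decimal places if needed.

x* = 6.72

MU_x = 12/x, MU_y = 1. Tangency: 12/x = P_x/P_y.
So x*(P_x,P_y) = 12·P_y/P_x, independent of income; and y* = (M − 12·P_y)/P_y.
At the given prices: x* = 12·5.6/10 = 6.72.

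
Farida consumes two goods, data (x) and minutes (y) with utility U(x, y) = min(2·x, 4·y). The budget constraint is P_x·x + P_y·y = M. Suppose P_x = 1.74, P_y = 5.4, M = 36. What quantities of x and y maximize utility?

x* = 8.1081, y* = 4.0541

With perfect complements, no substitution: consume in ratio x:y = 4:2.
Budget: P_x·x + P_y·(1/2)·x = M, so (4·P_x + 2·P_y)·x = 4·M.
Demand: x*(P_x,P_y,M) = 4·M/(4·P_x + 2·P_y), y* = 2·M/(4·P_x + 2·P_y).
Here 4·1.74 + 2·5.4 = 17.76, giving x* = 8.1081 and y* = 4.0541.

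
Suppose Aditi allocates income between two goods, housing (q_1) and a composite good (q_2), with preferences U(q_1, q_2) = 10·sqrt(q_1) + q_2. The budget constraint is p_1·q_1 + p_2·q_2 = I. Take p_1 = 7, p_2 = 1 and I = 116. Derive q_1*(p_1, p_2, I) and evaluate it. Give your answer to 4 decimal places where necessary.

q_1* = 0.5102

Solve: √q_1 = 5·p_2/p_1, so q_1*(p_1,p_2) = (5·p_2/p_1)², and q_2* = (I − p_1·q_1*)/p_2.
Plugging in: q_1* = (5·1/7)² = 0.5102.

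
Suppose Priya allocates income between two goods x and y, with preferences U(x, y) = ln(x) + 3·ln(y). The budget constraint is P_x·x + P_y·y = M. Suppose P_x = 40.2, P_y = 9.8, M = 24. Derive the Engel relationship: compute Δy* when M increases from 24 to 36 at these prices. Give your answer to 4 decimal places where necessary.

Demand: x*(P_x,P_y,M) = 0.25·M/P_x and y* = 0.75·M/P_y.
At P_x=40.2, P_y=9.8, M=24: y* = 0.75·24/9.8 = 1.8367.
At M' = 36: y* = 2.7551. Change: 2.7551 − 1.8367 = 0.9184.

Δy* = 0.9184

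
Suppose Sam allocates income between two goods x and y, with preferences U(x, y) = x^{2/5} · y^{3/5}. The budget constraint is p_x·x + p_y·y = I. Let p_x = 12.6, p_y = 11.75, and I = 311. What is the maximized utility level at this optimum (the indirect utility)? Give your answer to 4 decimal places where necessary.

At p_x=12.6, p_y=11.75, I=311: x* = 0.4·311/12.6 = 9.873, y* = 15.8809.
Utility at the optimum: U(9.873, 15.8809) = 13.1312.

V = 13.1312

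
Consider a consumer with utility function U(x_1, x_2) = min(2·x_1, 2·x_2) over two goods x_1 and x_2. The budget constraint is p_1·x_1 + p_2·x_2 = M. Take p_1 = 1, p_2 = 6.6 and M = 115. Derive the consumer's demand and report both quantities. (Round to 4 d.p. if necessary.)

x_1* = 15.1316, x_2* = 15.1316

Leontief preferences: the optimum is at the kink where x_1/2 = x_2/2, i.e. x_2 = x_1.
Budget: p_1·x_1 + p_2·x_1 = M, so (2·p_1 + 2·p_2)·x_1 = 2·M.
Demand: x_1*(p_1,p_2,M) = 2·M/(2·p_1 + 2·p_2), x_2* = 2·M/(2·p_1 + 2·p_2).
Here 2·1 + 2·6.6 = 15.2, giving x_1* = 15.1316 and x_2* = 15.1316.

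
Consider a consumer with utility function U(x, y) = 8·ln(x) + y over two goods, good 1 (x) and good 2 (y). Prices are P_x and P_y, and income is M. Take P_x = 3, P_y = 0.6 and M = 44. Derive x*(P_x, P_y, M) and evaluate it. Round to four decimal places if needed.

Set MRS = P_x/P_y: (8/x)/1 = P_x/P_y.
So x*(P_x,P_y) = 8·P_y/P_x, independent of income; and y* = (M − 8·P_y)/P_y.
At the given prices: x* = 8·0.6/3 = 1.6.

x* = 1.6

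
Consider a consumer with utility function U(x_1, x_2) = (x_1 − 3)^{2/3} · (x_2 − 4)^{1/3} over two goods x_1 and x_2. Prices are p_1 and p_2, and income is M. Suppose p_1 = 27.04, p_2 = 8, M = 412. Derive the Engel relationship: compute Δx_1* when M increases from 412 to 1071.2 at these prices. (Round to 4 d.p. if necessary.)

Δx_1* = 16.2525

Let x_1' = x_1−3, x_2' = x_2−4. MRS = 2·x_2'/x_1' = p_1/p_2.
After buying the subsistence bundle (3, 4), a share 2/3 of the remaining income goes to x_1: x_1* = 3 + 2/3·(M − 3p_1 − 4p_2)/p_1.
Discretionary income = 412 − 3·27.04 − 4·8 = 298.88; x_1* = 3 + 2/3·298.88/27.04 = 10.3688.
At M' = 1071.2: x_1* = 26.6213. Change: 26.6213 − 10.3688 = 16.2525.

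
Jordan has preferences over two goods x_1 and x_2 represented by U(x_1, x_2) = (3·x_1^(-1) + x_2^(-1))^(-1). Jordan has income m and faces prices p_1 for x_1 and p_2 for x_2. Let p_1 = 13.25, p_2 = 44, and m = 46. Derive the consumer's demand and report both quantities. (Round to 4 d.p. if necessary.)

x_1* = 1.6918, x_2* = 0.536

Substitute x_2 = (x_2/x_1)·x_1 into the budget: x_1* = m/(p_1 + p_2·(x_2/x_1)).
Numerically x_2/x_1 = 0.316826, so x_1* = 46/(13.25 + 44·0.316826) = 1.6918 and x_2* = 0.316826·1.6918 = 0.536.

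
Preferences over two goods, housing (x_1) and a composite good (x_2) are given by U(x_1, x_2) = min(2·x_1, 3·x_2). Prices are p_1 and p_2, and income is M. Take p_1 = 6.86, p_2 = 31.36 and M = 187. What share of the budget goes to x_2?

Demand: x_1*(p_1,p_2,M) = 3·M/(3·p_1 + 2·p_2), x_2* = 2·M/(3·p_1 + 2·p_2).
Here 3·6.86 + 2·31.36 = 83.3, giving x_1* = 6.7347 and x_2* = 4.4898.
Expenditure on x_2: 31.36·4.4898 = 140.8; share = 0.7529.

share on x_2 = 0.7529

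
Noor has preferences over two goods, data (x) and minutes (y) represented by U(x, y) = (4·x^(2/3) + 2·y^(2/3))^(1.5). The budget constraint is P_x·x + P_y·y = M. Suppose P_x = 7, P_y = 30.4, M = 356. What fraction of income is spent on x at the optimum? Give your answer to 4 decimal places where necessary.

share on x = 0.9934

MRS = MU_x/MU_y = 2·(y/x)^(1/3). Set equal to P_x/P_y.
Hence y/x = ((1/2)·P_x/P_y)^(1/(1/3)), i.e. raised to the 3 power.
Substitute y = (y/x)·x into the budget: x* = M/(P_x + P_y·(y/x)).
Numerically y/x = 0.001526, so x* = 356/(7 + 30.4·0.001526) = 50.5223 and y* = 0.001526·50.5223 = 0.0771.
Expenditure on x: 7·50.5223 = 353.6561; share = 0.9934.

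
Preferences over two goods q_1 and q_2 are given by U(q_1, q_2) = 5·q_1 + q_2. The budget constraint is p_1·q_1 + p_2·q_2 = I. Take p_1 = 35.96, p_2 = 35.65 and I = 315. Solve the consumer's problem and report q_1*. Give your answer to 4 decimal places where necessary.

Perfect substitutes: compare marginal utility per dollar. 5/p_1 vs 1/p_2 → 0.139 vs 0.0281.
q_1 gives more utility per dollar, so spend all income on q_1: q_1* = I/p_1, q_2* = 0.
Numerically: q_1* = 8.7597, q_2* = 0.

q_1* = 8.7597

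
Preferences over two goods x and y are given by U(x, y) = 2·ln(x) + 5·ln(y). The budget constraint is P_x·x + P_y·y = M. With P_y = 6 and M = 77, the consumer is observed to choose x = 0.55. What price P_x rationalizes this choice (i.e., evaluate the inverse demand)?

MU_x/MU_y = (2·y)/(5·x); tangency sets this equal to P_x/P_y.
So 2·P_y·y = 5·P_x·x; combined with the budget, a share 2/7 of income goes to x.
Demand: x*(P_x,P_y,M) = 2/7·M/P_x and y* = 5/7·M/P_y.
Set x* = 0.55 in the demand function and solve for P_x: P_x = 40.

P_x = 40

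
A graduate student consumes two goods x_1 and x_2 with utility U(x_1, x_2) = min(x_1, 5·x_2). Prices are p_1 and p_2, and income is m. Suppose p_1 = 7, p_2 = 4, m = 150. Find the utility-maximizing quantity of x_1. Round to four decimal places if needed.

x_1* = 19.2308

Leontief preferences: the optimum is at the kink where x_1/5 = x_2/1, i.e. x_2 = (1/5)·x_1.
Budget: p_1·x_1 + p_2·(1/5)·x_1 = m, so (5·p_1 + p_2)·x_1 = 5·m.
Demand: x_1*(p_1,p_2,m) = 5·m/(5·p_1 + p_2), x_2* = m/(5·p_1 + p_2).
Here 5·7 + 4 = 39, giving x_1* = 19.2308.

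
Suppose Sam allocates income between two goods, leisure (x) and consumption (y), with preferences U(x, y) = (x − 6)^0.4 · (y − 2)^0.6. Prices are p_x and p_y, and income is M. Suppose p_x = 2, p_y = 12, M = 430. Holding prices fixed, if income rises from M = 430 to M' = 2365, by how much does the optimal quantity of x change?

Let x' = x−6, y' = y−2. MRS = (2/3)·y'/x' = p_x/p_y.
Substituting into the budget: x* = 6 + 0.4·(M − 6·p_x − 2·p_y)/p_x, and y* = 2 + 0.6·(…)/p_y.
Discretionary income = 430 − 6·2 − 2·12 = 394; x* = 6 + 0.4·394/2 = 84.8.
At M' = 2365: x* = 471.8. Change: 471.8 − 84.8 = 387.

Δx* = 387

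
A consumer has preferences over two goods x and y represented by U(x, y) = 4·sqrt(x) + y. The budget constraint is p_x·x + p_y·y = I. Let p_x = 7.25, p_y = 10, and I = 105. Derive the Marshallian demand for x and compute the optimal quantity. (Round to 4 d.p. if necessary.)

x* = 7.61

MU_x = 2/√x, MU_y = 1. Tangency: 2/√x = p_x/p_y.
Thus x* = (2·p_y/p_x)² — independent of I — with the rest of income spent on y.
Plugging in: x* = (2·10/7.25)² = 7.61.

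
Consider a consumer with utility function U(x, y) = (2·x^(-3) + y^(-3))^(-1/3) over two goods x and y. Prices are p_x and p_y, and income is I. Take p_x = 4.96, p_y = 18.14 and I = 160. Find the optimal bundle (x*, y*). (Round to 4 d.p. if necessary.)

x* = 10.006, y* = 6.0844

MRS = MU_x/MU_y = 2·(y/x)^(4). Set equal to p_x/p_y.
Solve for the ratio: y/x = [(1/2)·p_x/p_y]^(0.25).
Substitute y = (y/x)·x into the budget: x* = I/(p_x + p_y·(y/x)).
Numerically y/x = 0.60807, so x* = 160/(4.96 + 18.14·0.60807) = 10.006 and y* = 0.60807·10.006 = 6.0844.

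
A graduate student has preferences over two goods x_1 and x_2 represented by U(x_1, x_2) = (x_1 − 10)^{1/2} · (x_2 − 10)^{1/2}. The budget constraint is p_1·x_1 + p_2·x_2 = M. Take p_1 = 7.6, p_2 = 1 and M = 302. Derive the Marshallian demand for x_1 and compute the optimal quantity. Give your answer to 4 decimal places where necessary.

x_1* = 24.2105

MRS = (x_2−10)/(x_1−10). Tangency with p_1/p_2 gives x_2−10 = (p_1/p_2)·(x_1−10).
Substituting into the budget: x_1* = 10 + 0.5·(M − 10·p_1 − 10·p_2)/p_1, and x_2* = 10 + 0.5·(…)/p_2.
Discretionary income = 302 − 10·7.6 − 10·1 = 216; x_1* = 10 + 0.5·216/7.6 = 24.2105.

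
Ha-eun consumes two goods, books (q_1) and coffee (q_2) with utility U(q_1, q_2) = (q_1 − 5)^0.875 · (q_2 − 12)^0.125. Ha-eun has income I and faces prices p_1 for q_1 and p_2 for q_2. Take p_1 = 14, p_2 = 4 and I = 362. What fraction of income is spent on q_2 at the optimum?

share on q_2 = 0.2169

Let q_1' = q_1−5, q_2' = q_2−12. MRS = 7·q_2'/q_1' = p_1/p_2.
Substituting into the budget: q_1* = 5 + 0.875·(I − 5·p_1 − 12·p_2)/p_1, and q_2* = 12 + 0.125·(…)/p_2.
Discretionary income = 362 − 5·14 − 12·4 = 244; q_1* = 5 + 0.875·244/14 = 20.25; q_2* = 12 + 0.125·244/4 = 19.625.
Expenditure on q_2: 4·19.625 = 78.5; share = 0.2169.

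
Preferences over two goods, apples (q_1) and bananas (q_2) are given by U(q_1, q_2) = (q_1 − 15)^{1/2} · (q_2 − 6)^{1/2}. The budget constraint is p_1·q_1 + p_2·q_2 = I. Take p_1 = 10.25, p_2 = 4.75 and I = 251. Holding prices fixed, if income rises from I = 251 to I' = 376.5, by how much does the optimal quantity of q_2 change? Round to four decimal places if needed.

MRS = (q_2−6)/(q_1−15). Tangency with p_1/p_2 gives q_2−6 = (p_1/p_2)·(q_1−15).
Substituting into the budget: q_1* = 15 + 0.5·(I − 15·p_1 − 6·p_2)/p_1, and q_2* = 6 + 0.5·(…)/p_2.
Discretionary income = 251 − 15·10.25 − 6·4.75 = 68.75; q_2* = 6 + 0.5·68.75/4.75 = 13.2368.
At I' = 376.5: q_2* = 26.4474. Change: 26.4474 − 13.2368 = 13.2105.

Δq_2* = 13.2105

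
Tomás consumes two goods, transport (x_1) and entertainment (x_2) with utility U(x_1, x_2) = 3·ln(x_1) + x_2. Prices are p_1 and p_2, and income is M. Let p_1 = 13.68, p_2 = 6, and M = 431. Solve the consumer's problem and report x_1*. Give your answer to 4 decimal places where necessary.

x_1* = 1.3158

MU_x_1 = 3/x_1, MU_x_2 = 1. Tangency: 3/x_1 = p_1/p_2.
So x_1*(p_1,p_2) = 3·p_2/p_1, independent of income; and x_2* = (M − 3·p_2)/p_2.
At the given prices: x_1* = 3·6/13.68 = 1.3158.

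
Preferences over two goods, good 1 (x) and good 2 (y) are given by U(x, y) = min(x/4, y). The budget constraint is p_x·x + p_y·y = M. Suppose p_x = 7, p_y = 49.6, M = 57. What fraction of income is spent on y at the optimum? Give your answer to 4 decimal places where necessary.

share on y = 0.6392

With perfect complements, no substitution: consume in ratio x:y = 4:1.
Budget: p_x·x + p_y·(1/4)·x = M, so (4·p_x + p_y)·x = 4·M.
Demand: x*(p_x,p_y,M) = 4·M/(4·p_x + p_y), y* = M/(4·p_x + p_y).
Here 4·7 + 49.6 = 77.6, giving x* = 2.9381 and y* = 0.7345.
Expenditure on y: 49.6·0.7345 = 36.433; share = 0.6392.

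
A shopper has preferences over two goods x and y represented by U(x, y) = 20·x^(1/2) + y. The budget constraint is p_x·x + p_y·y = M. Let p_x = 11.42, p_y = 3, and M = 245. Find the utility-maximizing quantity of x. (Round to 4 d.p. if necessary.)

x* = 6.901

Plugging in: x* = (10·3/11.42)² = 6.901.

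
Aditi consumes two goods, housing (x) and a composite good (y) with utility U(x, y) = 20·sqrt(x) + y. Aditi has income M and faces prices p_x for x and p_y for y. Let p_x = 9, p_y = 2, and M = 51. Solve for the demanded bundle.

x* = 4.9383, y* = 3.2778

Set MRS = p_x/p_y: 10·x^(−1/2) = p_x/p_y.
Thus x* = (10·p_y/p_x)² — independent of M — with the rest of income spent on y.
Plugging in: x* = (10·2/9)² = 4.9383, y* = 3.2778.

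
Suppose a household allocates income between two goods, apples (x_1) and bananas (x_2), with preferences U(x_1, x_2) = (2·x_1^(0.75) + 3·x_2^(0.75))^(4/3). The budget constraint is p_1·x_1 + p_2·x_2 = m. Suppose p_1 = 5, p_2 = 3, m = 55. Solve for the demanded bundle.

x_1* = 0.4501, x_2* = 17.5831

With the ratio pinned down, the budget gives x_1* = m/(p_1 + p_2·(x_2/x_1)) and x_2* = (x_2/x_1)·x_1*.
Numerically x_2/x_1 = 39.0625, so x_1* = 55/(5 + 3·39.0625) = 0.4501 and x_2* = 39.0625·0.4501 = 17.5831.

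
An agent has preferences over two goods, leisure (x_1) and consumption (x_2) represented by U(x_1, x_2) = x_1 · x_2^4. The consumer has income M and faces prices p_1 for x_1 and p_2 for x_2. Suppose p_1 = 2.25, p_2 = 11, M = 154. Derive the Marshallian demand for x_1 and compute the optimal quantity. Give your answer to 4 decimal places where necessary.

MU_x_1/MU_x_2 = (x_2)/(4·x_1); tangency sets this equal to p_1/p_2.
So p_2·x_2 = 4·p_1·x_1; combined with the budget, a share 0.2 of income goes to x_1.
Demand: x_1*(p_1,p_2,M) = 0.2·M/p_1 and x_2* = 0.8·M/p_2.
At p_1=2.25, p_2=11, M=154: x_1* = 0.2·154/2.25 = 13.6889.

x_1* = 13.6889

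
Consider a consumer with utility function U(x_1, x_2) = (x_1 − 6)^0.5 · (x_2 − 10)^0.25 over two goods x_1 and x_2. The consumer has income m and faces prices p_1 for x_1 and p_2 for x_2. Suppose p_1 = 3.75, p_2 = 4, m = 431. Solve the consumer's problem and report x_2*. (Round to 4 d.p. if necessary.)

MRS = 2·(x_2−10)/(x_1−6). Tangency with p_1/p_2 gives x_2−10 = (1/2)·(p_1/p_2)·(x_1−6).
Substituting into the budget: x_1* = 6 + 2/3·(m − 6·p_1 − 10·p_2)/p_1, and x_2* = 10 + 1/3·(…)/p_2.
Discretionary income = 431 − 6·3.75 − 10·4 = 368.5; x_2* = 10 + 1/3·368.5/4 = 40.7083.

x_2* = 40.7083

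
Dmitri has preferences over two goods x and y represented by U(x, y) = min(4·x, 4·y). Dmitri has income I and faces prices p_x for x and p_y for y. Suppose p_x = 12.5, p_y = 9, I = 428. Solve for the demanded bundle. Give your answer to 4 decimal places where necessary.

With perfect complements, no substitution: consume in ratio x:y = 4:4.
Budget: p_x·x + p_y·x = I, so (4·p_x + 4·p_y)·x = 4·I.
Demand: x*(p_x,p_y,I) = 4·I/(4·p_x + 4·p_y), y* = 4·I/(4·p_x + 4·p_y).
Here 4·12.5 + 4·9 = 86, giving x* = 19.907 and y* = 19.907.

x* = 19.907, y* = 19.907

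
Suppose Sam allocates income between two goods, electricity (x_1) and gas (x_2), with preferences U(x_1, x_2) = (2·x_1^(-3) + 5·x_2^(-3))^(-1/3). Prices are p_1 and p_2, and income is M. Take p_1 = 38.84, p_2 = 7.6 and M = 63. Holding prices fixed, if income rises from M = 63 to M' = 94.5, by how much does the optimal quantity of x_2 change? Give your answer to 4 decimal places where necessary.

Δx_2* = 1.1193

MU_x_1 ∝ 2·x_1^(-4), MU_x_2 ∝ 5·x_2^(-4), so MRS = (2/5)·(x_2/x_1)^(4) = p_1/p_2.
Hence x_2/x_1 = ((5/2)·p_1/p_2)^(1/(4)), i.e. raised to the 0.25 power.
Substitute x_2 = (x_2/x_1)·x_1 into the budget: x_1* = M/(p_1 + p_2·(x_2/x_1)).
Numerically x_2/x_1 = 1.890608, so x_1* = 63/(38.84 + 7.6·1.890608) = 1.184 and x_2* = 1.890608·1.184 = 2.2385.
At M' = 94.5: x_2* = 3.3578. Change: 3.3578 − 2.2385 = 1.1193.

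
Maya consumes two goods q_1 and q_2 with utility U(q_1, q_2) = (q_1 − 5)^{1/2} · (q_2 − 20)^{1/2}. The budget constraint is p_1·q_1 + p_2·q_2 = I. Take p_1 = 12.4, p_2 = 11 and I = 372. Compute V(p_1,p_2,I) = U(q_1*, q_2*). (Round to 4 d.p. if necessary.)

This is Cobb-Douglas in (q_1−5, q_2−20): tangency gives 0.5·p_2·(q_2−20) = 0.5·p_1·(q_1−5).
Substituting into the budget: q_1* = 5 + 0.5·(I − 5·p_1 − 20·p_2)/p_1, and q_2* = 20 + 0.5·(…)/p_2.
Discretionary income = 372 − 5·12.4 − 20·11 = 90; q_1* = 5 + 0.5·90/12.4 = 8.629; q_2* = 20 + 0.5·90/11 = 24.0909.
Utility at the optimum: U(8.629, 24.0909) = 3.8531.

V = 3.8531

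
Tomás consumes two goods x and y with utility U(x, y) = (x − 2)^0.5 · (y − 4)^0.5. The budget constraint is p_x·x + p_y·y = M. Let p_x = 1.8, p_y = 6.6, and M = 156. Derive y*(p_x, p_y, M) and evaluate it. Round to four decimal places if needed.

y* = 13.5455

Discretionary income = 156 − 2·1.8 − 4·6.6 = 126; y* = 4 + 0.5·126/6.6 = 13.5455.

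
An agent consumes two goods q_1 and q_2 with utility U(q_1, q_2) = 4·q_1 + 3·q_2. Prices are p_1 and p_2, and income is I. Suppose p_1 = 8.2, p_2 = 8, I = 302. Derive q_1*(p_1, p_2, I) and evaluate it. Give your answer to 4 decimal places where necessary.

q_1* = 36.8293

q_1 gives more utility per dollar, so spend all income on q_1: q_1* = I/p_1, q_2* = 0.
Numerically: q_1* = 36.8293, q_2* = 0.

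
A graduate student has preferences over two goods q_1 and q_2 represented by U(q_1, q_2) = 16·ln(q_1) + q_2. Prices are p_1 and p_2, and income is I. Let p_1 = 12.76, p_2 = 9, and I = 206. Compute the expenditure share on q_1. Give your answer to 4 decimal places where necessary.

MU_q_1 = 16/q_1, MU_q_2 = 1. Tangency: 16/q_1 = p_1/p_2.
So q_1*(p_1,p_2) = 16·p_2/p_1, independent of income; and q_2* = (I − 16·p_2)/p_2.
At the given prices: q_1* = 16·9/12.76 = 11.2853, and q_2* = 6.8889.
Expenditure on q_1: 12.76·11.2853 = 144; share = 0.699.

share on q_1 = 0.699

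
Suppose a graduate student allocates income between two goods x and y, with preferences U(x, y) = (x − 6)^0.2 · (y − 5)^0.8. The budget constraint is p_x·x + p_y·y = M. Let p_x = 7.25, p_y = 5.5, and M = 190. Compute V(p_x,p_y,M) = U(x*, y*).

Let x' = x−6, y' = y−5. MRS = (1/4)·y'/x' = p_x/p_y.
Substituting into the budget: x* = 6 + 0.2·(M − 6·p_x − 5·p_y)/p_x, and y* = 5 + 0.8·(…)/p_y.
Discretionary income = 190 − 6·7.25 − 5·5.5 = 119; x* = 6 + 0.2·119/7.25 = 9.2828; y* = 5 + 0.8·119/5.5 = 22.3091.
Utility at the optimum: U(9.2828, 22.3091) = 12.4127.

V = 12.4127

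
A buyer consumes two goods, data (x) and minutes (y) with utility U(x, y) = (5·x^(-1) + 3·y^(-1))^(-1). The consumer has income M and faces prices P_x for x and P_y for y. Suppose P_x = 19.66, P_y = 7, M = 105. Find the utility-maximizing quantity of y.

y* = 4.7415

From the CES first-order condition, (5/3)·(y/x)^(2) = P_x/P_y.
Solve for the ratio: y/x = [(3/5)·P_x/P_y]^(0.5).
Substitute y = (y/x)·x into the budget: x* = M/(P_x + P_y·(y/x)).
Numerically y/x = 1.298131, so x* = 105/(19.66 + 7·1.298131) = 3.6526 and y* = 1.298131·3.6526 = 4.7415.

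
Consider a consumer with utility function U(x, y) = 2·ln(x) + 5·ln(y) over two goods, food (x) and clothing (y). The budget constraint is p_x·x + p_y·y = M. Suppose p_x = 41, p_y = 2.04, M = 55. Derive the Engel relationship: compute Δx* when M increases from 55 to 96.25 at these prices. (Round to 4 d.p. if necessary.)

The MRS is (2/5)·y/x. Set MRS = p_x/p_y.
Rearranging, p_y·y = (5/2)·p_x·x. Substituting into the budget gives p_x·x·(1 + (5/2)) = M.
Demand: x*(p_x,p_y,M) = 2/7·M/p_x and y* = 5/7·M/p_y.
At p_x=41, p_y=2.04, M=55: x* = 2/7·55/41 = 0.3833.
At M' = 96.25: x* = 0.6707. Change: 0.6707 − 0.3833 = 0.2875.

Δx* = 0.2875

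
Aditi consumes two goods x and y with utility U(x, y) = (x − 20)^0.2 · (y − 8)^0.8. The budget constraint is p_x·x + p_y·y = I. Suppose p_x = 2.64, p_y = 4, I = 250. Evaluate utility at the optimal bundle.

After buying the subsistence bundle (20, 8), a share 0.2 of the remaining income goes to x: x* = 20 + 0.2·(I − 20p_x − 8p_y)/p_x.
Discretionary income = 250 − 20·2.64 − 8·4 = 165.2; x* = 20 + 0.2·165.2/2.64 = 32.5152; y* = 8 + 0.8·165.2/4 = 41.04.
Utility at the optimum: U(32.5152, 41.04) = 27.2094.

V = 27.2094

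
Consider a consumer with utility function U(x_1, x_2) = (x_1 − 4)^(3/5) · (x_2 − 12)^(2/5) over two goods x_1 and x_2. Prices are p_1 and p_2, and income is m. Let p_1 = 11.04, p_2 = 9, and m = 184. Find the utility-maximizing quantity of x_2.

After buying the subsistence bundle (4, 12), a share 0.6 of the remaining income goes to x_1: x_1* = 4 + 0.6·(m − 4p_1 − 12p_2)/p_1.
Discretionary income = 184 − 4·11.04 − 12·9 = 31.84; x_2* = 12 + 0.4·31.84/9 = 13.4151.

x_2* = 13.4151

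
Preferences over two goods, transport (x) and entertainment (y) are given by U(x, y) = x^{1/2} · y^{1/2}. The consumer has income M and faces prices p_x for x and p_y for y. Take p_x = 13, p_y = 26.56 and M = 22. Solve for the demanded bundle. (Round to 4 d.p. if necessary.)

x* = 0.8462, y* = 0.4142

Tangency: MRS = y/x = p_x/p_y.
So 0.5·p_y·y = 0.5·p_x·x; combined with the budget, a share 0.5 of income goes to x.
Demand: x*(p_x,p_y,M) = 0.5·M/p_x and y* = 0.5·M/p_y.
At p_x=13, p_y=26.56, M=22: x* = 0.5·22/13 = 0.8462, y* = 0.4142.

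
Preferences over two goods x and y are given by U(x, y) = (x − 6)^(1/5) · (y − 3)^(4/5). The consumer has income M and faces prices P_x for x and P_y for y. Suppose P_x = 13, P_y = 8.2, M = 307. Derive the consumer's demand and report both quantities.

MRS = (1/4)·(y−3)/(x−6). Tangency with P_x/P_y gives y−3 = 4·(P_x/P_y)·(x−6).
After buying the subsistence bundle (6, 3), a share 0.2 of the remaining income goes to x: x* = 6 + 0.2·(M − 6P_x − 3P_y)/P_x.
Discretionary income = 307 − 6·13 − 3·8.2 = 204.4; x* = 6 + 0.2·204.4/13 = 9.1446; y* = 3 + 0.8·204.4/8.2 = 22.9415.

x* = 9.1446, y* = 22.9415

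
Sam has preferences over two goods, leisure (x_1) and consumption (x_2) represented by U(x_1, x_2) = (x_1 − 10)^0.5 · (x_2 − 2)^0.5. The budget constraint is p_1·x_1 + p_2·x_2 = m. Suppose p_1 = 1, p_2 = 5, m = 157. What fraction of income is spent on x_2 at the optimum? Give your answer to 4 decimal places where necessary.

MRS = (x_2−2)/(x_1−10). Tangency with p_1/p_2 gives x_2−2 = (p_1/p_2)·(x_1−10).
Substituting into the budget: x_1* = 10 + 0.5·(m − 10·p_1 − 2·p_2)/p_1, and x_2* = 2 + 0.5·(…)/p_2.
Discretionary income = 157 − 10·1 − 2·5 = 137; x_1* = 10 + 0.5·137/1 = 78.5; x_2* = 2 + 0.5·137/5 = 15.7.
Expenditure on x_2: 5·15.7 = 78.5; share = 0.5.

share on x_2 = 0.5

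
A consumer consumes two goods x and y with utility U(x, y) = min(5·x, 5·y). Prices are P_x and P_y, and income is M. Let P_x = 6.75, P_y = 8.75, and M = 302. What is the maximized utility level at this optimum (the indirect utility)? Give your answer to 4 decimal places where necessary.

With perfect complements, no substitution: consume in ratio x:y = 5:5.
Budget: P_x·x + P_y·x = M, so (5·P_x + 5·P_y)·x = 5·M.
Demand: x*(P_x,P_y,M) = 5·M/(5·P_x + 5·P_y), y* = 5·M/(5·P_x + 5·P_y).
Here 5·6.75 + 5·8.75 = 77.5, giving x* = 19.4839 and y* = 19.4839.
Utility at the optimum: U(19.4839, 19.4839) = 97.4194.

V = 97.4194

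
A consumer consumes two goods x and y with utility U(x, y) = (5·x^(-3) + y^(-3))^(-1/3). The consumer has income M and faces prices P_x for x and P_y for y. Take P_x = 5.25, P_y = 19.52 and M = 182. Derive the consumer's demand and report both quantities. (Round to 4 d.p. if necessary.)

x* = 12.4227, y* = 5.9826

With the ratio pinned down, the budget gives x* = M/(P_x + P_y·(y/x)) and y* = (y/x)·x*.
Numerically y/x = 0.48159, so x* = 182/(5.25 + 19.52·0.48159) = 12.4227 and y* = 0.48159·12.4227 = 5.9826.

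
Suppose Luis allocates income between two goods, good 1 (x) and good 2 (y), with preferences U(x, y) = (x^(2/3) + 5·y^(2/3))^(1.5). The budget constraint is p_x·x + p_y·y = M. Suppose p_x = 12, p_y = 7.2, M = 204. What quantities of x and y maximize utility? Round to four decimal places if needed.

x* = 0.0488, y* = 28.252

MU_x ∝ x^(-1/3), MU_y ∝ 5·y^(-1/3), so MRS = (1/5)·(y/x)^(1/3) = p_x/p_y.
Solve for the ratio: y/x = [5·p_x/p_y]^(3).
With the ratio pinned down, the budget gives x* = M/(p_x + p_y·(y/x)) and y* = (y/x)·x*.
Numerically y/x = 578.703704, so x* = 204/(12 + 7.2·578.703704) = 0.0488 and y* = 578.703704·0.0488 = 28.252.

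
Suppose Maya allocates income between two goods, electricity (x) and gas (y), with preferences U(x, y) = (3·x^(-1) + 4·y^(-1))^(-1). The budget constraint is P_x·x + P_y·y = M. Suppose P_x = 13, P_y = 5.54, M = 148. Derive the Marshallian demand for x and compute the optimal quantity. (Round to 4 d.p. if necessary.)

x* = 6.4914

Numerically y/x = 1.76883, so x* = 148/(13 + 5.54·1.76883) = 6.4914.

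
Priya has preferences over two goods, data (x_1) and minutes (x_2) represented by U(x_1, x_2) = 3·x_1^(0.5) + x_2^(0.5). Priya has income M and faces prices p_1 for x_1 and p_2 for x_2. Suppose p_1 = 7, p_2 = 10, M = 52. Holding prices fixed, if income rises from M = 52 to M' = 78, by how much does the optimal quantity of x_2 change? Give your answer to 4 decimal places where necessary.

MRS = MU_x_1/MU_x_2 = 3·(x_2/x_1)^(0.5). Set equal to p_1/p_2.
Hence x_2/x_1 = ((1/3)·p_1/p_2)^(1/(0.5)), i.e. raised to the 2 power.
Substitute x_2 = (x_2/x_1)·x_1 into the budget: x_1* = M/(p_1 + p_2·(x_2/x_1)).
Numerically x_2/x_1 = 0.054444, so x_1* = 52/(7 + 10·0.054444) = 6.8925 and x_2* = 0.054444·6.8925 = 0.3753.
At M' = 78: x_2* = 0.5629. Change: 0.5629 − 0.3753 = 0.1876.

Δx_2* = 0.1876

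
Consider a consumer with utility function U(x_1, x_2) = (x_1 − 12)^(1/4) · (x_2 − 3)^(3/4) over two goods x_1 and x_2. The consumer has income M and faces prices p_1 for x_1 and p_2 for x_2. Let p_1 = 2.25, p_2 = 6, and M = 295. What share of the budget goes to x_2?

share on x_2 = 0.6966

Let x_1' = x_1−12, x_2' = x_2−3. MRS = (1/3)·x_2'/x_1' = p_1/p_2.
After buying the subsistence bundle (12, 3), a share 0.25 of the remaining income goes to x_1: x_1* = 12 + 0.25·(M − 12p_1 − 3p_2)/p_1.
Discretionary income = 295 − 12·2.25 − 3·6 = 250; x_1* = 12 + 0.25·250/2.25 = 39.7778; x_2* = 3 + 0.75·250/6 = 34.25.
Expenditure on x_2: 6·34.25 = 205.5; share = 0.6966.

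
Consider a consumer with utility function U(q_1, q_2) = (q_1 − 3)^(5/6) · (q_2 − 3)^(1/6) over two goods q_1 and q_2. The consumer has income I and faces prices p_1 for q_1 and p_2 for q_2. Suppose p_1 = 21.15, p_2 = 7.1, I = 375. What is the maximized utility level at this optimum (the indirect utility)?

MRS = 5·(q_2−3)/(q_1−3). Tangency with p_1/p_2 gives q_2−3 = (1/5)·(p_1/p_2)·(q_1−3).
Substituting into the budget: q_1* = 3 + 5/6·(I − 3·p_1 − 3·p_2)/p_1, and q_2* = 3 + 1/6·(…)/p_2.
Discretionary income = 375 − 3·21.15 − 3·7.1 = 290.25; q_1* = 3 + 5/6·290.25/21.15 = 14.4362; q_2* = 3 + 1/6·290.25/7.1 = 9.8134.
Utility at the optimum: U(14.4362, 9.8134) = 10.4905.

V = 10.4905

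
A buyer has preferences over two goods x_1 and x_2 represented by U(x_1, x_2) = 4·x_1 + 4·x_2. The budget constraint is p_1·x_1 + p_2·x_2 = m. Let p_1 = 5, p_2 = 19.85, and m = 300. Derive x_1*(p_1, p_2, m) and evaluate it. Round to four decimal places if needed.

Perfect substitutes: compare marginal utility per dollar. 4/p_1 vs 4/p_2 → 0.8 vs 0.2015.
x_1 gives more utility per dollar, so spend all income on x_1: x_1* = m/p_1, x_2* = 0.
Numerically: x_1* = 60, x_2* = 0.

x_1* = 60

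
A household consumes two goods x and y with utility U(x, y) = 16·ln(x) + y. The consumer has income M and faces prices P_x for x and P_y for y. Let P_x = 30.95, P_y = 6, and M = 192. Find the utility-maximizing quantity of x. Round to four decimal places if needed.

So x*(P_x,P_y) = 16·P_y/P_x, independent of income; and y* = (M − 16·P_y)/P_y.
At the given prices: x* = 16·6/30.95 = 3.1018.

x* = 3.1018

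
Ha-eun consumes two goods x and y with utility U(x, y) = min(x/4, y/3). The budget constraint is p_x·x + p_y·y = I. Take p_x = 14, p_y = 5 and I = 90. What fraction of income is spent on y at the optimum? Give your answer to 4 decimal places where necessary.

Demand: x*(p_x,p_y,I) = 4·I/(4·p_x + 3·p_y), y* = 3·I/(4·p_x + 3·p_y).
Here 4·14 + 3·5 = 71, giving x* = 5.0704 and y* = 3.8028.
Expenditure on y: 5·3.8028 = 19.0141; share = 0.2113.

share on y = 0.2113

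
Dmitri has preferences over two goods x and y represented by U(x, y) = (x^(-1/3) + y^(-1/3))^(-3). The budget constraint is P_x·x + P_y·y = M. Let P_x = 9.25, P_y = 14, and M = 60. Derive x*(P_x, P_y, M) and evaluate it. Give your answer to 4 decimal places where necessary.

x* = 3.0754

MU_x ∝ x^(-4/3), MU_y ∝ y^(-4/3), so MRS = (y/x)^(4/3) = P_x/P_y.
Hence y/x = (P_x/P_y)^(1/(4/3)), i.e. raised to the 0.75 power.
With the ratio pinned down, the budget gives x* = M/(P_x + P_y·(y/x)) and y* = (y/x)·x*.
Numerically y/x = 0.732842, so x* = 60/(9.25 + 14·0.732842) = 3.0754.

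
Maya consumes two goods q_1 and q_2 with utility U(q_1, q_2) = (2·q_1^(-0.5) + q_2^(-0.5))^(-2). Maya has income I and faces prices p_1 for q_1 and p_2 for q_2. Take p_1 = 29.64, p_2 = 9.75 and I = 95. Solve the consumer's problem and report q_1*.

MU_q_1 ∝ 2·q_1^(-1.5), MU_q_2 ∝ q_2^(-1.5), so MRS = 2·(q_2/q_1)^(1.5) = p_1/p_2.
Solve for the ratio: q_2/q_1 = [(1/2)·p_1/p_2]^(2/3).
With the ratio pinned down, the budget gives q_1* = I/(p_1 + p_2·(q_2/q_1)) and q_2* = (q_2/q_1)·q_1*.
Numerically q_2/q_1 = 1.321993, so q_1* = 95/(29.64 + 9.75·1.321993) = 2.2337.

q_1* = 2.2337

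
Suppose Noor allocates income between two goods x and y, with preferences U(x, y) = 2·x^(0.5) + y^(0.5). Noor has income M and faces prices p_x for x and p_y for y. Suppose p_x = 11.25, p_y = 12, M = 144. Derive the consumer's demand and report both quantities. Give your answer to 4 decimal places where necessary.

MRS = MU_x/MU_y = 2·(y/x)^(0.5). Set equal to p_x/p_y.
Hence y/x = ((1/2)·p_x/p_y)^(1/(0.5)), i.e. raised to the 2 power.
Substitute y = (y/x)·x into the budget: x* = M/(p_x + p_y·(y/x)).
Numerically y/x = 0.219727, so x* = 144/(11.25 + 12·0.219727) = 10.3696 and y* = 0.219727·10.3696 = 2.2785.

x* = 10.3696, y* = 2.2785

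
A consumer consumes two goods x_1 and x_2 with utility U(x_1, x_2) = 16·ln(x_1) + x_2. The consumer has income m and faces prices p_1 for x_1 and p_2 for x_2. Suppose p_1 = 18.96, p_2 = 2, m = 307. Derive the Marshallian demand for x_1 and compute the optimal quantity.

MU_x_1 = 16/x_1, MU_x_2 = 1. Tangency: 16/x_1 = p_1/p_2.
So x_1*(p_1,p_2) = 16·p_2/p_1, independent of income; and x_2* = (m − 16·p_2)/p_2.
At the given prices: x_1* = 16·2/18.96 = 1.6878.

x_1* = 1.6878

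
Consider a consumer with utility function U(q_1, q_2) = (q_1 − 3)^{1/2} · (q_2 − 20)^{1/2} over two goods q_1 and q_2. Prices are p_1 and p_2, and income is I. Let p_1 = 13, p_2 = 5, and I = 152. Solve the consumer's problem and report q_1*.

q_1* = 3.5

Let q_1' = q_1−3, q_2' = q_2−20. MRS = q_2'/q_1' = p_1/p_2.
Substituting into the budget: q_1* = 3 + 0.5·(I − 3·p_1 − 20·p_2)/p_1, and q_2* = 20 + 0.5·(…)/p_2.
Discretionary income = 152 − 3·13 − 20·5 = 13; q_1* = 3 + 0.5·13/13 = 3.5.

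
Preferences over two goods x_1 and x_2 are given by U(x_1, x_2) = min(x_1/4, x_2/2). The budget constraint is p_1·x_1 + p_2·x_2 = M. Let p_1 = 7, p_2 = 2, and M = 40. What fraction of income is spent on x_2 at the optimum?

With perfect complements, no substitution: consume in ratio x_1:x_2 = 4:2.
Budget: p_1·x_1 + p_2·(1/2)·x_1 = M, so (4·p_1 + 2·p_2)·x_1 = 4·M.
Demand: x_1*(p_1,p_2,M) = 4·M/(4·p_1 + 2·p_2), x_2* = 2·M/(4·p_1 + 2·p_2).
Here 4·7 + 2·2 = 32, giving x_1* = 5 and x_2* = 2.5.
Expenditure on x_2: 2·2.5 = 5; share = 0.125.

share on x_2 = 0.125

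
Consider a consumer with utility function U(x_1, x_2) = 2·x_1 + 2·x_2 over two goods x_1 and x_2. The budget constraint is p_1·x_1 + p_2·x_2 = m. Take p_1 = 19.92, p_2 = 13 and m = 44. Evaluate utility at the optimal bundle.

V = 6.7692

x_2 gives more utility per dollar, so spend all income on x_2: x_2* = m/p_2, x_1* = 0.
Numerically: x_1* = 0, x_2* = 3.3846.
Utility at the optimum: U(0, 3.3846) = 6.7692.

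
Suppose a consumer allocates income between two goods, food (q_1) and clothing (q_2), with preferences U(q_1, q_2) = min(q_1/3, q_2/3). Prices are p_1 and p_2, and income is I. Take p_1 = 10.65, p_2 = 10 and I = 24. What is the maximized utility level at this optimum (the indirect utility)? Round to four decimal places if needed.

Demand: q_1*(p_1,p_2,I) = 3·I/(3·p_1 + 3·p_2), q_2* = 3·I/(3·p_1 + 3·p_2).
Here 3·10.65 + 3·10 = 61.95, giving q_1* = 1.1622 and q_2* = 1.1622.
Utility at the optimum: U(1.1622, 1.1622) = 0.3874.

V = 0.3874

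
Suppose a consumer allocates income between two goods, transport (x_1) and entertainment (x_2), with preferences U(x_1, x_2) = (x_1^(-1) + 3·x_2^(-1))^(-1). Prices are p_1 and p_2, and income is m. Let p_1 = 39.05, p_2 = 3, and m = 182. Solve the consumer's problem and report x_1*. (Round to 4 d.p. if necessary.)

x_1* = 3.149

Numerically x_2/x_1 = 6.249, so x_1* = 182/(39.05 + 3·6.249) = 3.149.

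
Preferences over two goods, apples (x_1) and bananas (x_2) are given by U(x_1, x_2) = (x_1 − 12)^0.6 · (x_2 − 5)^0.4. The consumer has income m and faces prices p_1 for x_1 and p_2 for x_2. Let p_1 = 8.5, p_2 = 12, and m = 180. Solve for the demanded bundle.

MRS = (3/2)·(x_2−5)/(x_1−12). Tangency with p_1/p_2 gives x_2−5 = (2/3)·(p_1/p_2)·(x_1−12).
After buying the subsistence bundle (12, 5), a share 0.6 of the remaining income goes to x_1: x_1* = 12 + 0.6·(m − 12p_1 − 5p_2)/p_1.
Discretionary income = 180 − 12·8.5 − 5·12 = 18; x_1* = 12 + 0.6·18/8.5 = 13.2706; x_2* = 5 + 0.4·18/12 = 5.6.

x_1* = 13.2706, x_2* = 5.6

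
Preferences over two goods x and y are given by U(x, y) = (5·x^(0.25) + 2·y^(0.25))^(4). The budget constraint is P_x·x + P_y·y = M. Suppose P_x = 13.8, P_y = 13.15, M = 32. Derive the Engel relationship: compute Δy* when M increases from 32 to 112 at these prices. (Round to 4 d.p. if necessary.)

Δy* = 1.4021

MU_x ∝ 5·x^(-0.75), MU_y ∝ 2·y^(-0.75), so MRS = (5/2)·(y/x)^(0.75) = P_x/P_y.
Hence y/x = ((2/5)·P_x/P_y)^(1/(0.75)), i.e. raised to the 4/3 power.
Substitute y = (y/x)·x into the budget: x* = M/(P_x + P_y·(y/x)).
Numerically y/x = 0.314305, so x* = 32/(13.8 + 13.15·0.314305) = 1.7844 and y* = 0.314305·1.7844 = 0.5608.
At M' = 112: y* = 1.963. Change: 1.963 − 0.5608 = 1.4021.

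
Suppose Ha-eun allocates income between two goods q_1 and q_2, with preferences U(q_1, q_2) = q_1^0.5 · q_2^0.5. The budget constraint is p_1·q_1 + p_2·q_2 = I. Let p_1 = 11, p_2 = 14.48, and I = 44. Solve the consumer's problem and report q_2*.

Tangency: MRS = q_2/q_1 = p_1/p_2.
So 0.5·p_2·q_2 = 0.5·p_1·q_1; combined with the budget, a share 0.5 of income goes to q_1.
Demand: q_1*(p_1,p_2,I) = 0.5·I/p_1 and q_2* = 0.5·I/p_2.
At p_1=11, p_2=14.48, I=44: q_2* = 0.5·44/14.48 = 1.5193.

q_2* = 1.5193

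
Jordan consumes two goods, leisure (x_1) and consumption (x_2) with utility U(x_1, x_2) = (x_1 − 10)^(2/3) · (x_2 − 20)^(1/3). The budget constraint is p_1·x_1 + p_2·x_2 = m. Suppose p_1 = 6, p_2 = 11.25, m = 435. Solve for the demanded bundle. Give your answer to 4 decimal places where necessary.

x_1* = 26.6667, x_2* = 24.4444

This is Cobb-Douglas in (x_1−10, x_2−20): tangency gives 2/3·p_2·(x_2−20) = 1/3·p_1·(x_1−10).
After buying the subsistence bundle (10, 20), a share 2/3 of the remaining income goes to x_1: x_1* = 10 + 2/3·(m − 10p_1 − 20p_2)/p_1.
Discretionary income = 435 − 10·6 − 20·11.25 = 150; x_1* = 10 + 2/3·150/6 = 26.6667; x_2* = 20 + 1/3·150/11.25 = 24.4444.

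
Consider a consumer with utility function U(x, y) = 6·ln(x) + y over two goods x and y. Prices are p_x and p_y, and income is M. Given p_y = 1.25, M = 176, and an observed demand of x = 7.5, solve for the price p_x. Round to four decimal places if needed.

MU_x = 6/x, MU_y = 1. Tangency: 6/x = p_x/p_y.
So x*(p_x,p_y) = 6·p_y/p_x, independent of income; and y* = (M − 6·p_y)/p_y.
Set x* = 7.5 in the demand function and solve for p_x: p_x = 1.

p_x = 1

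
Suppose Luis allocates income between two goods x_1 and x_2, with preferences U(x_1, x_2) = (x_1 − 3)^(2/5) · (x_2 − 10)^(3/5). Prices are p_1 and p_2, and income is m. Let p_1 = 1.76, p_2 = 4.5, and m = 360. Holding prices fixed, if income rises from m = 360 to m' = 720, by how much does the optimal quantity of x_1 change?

Δx_1* = 81.8182

Let x_1' = x_1−3, x_2' = x_2−10. MRS = (2/3)·x_2'/x_1' = p_1/p_2.
After buying the subsistence bundle (3, 10), a share 0.4 of the remaining income goes to x_1: x_1* = 3 + 0.4·(m − 3p_1 − 10p_2)/p_1.
Discretionary income = 360 − 3·1.76 − 10·4.5 = 309.72; x_1* = 3 + 0.4·309.72/1.76 = 73.3909.
At m' = 720: x_1* = 155.2091. Change: 155.2091 − 73.3909 = 81.8182.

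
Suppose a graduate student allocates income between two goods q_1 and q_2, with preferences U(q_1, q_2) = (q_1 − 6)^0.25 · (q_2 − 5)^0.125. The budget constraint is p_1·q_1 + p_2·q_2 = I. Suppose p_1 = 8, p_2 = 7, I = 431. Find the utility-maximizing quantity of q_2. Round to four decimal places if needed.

q_2* = 21.5714

MRS = 2·(q_2−5)/(q_1−6). Tangency with p_1/p_2 gives q_2−5 = (1/2)·(p_1/p_2)·(q_1−6).
After buying the subsistence bundle (6, 5), a share 2/3 of the remaining income goes to q_1: q_1* = 6 + 2/3·(I − 6p_1 − 5p_2)/p_1.
Discretionary income = 431 − 6·8 − 5·7 = 348; q_2* = 5 + 1/3·348/7 = 21.5714.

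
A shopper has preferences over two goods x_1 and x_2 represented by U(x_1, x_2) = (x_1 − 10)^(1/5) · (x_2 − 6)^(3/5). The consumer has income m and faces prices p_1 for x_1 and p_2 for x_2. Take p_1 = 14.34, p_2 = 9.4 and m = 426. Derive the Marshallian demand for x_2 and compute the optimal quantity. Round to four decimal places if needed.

Let x_1' = x_1−10, x_2' = x_2−6. MRS = (1/3)·x_2'/x_1' = p_1/p_2.
After buying the subsistence bundle (10, 6), a share 0.25 of the remaining income goes to x_1: x_1* = 10 + 0.25·(m − 10p_1 − 6p_2)/p_1.
Discretionary income = 426 − 10·14.34 − 6·9.4 = 226.2; x_2* = 6 + 0.75·226.2/9.4 = 24.0479.

x_2* = 24.0479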